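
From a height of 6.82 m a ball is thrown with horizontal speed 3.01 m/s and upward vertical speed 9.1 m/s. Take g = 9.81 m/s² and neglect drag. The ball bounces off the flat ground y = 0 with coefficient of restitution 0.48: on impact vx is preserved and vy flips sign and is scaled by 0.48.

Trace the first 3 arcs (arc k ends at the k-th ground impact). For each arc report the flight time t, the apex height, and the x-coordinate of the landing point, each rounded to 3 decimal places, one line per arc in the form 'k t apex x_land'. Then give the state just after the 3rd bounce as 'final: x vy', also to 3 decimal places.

1 2.428 11.041 7.308
2 1.440 2.544 11.643
3 0.691 0.586 13.724
final: 13.724 1.628

Arc 1: start y=6.820, vy=9.100 → t=2.428, apex=11.041, x_land=7.308, impact vy=-14.718
  bounce: vy ← 0.48·14.718 = 7.065
Arc 2: start y=0.000, vy=7.065 → t=1.440, apex=2.544, x_land=11.643, impact vy=-7.065
  bounce: vy ← 0.48·7.065 = 3.391
Arc 3: start y=0.000, vy=3.391 → t=0.691, apex=0.586, x_land=13.724, impact vy=-3.391
  bounce: vy ← 0.48·3.391 = 1.628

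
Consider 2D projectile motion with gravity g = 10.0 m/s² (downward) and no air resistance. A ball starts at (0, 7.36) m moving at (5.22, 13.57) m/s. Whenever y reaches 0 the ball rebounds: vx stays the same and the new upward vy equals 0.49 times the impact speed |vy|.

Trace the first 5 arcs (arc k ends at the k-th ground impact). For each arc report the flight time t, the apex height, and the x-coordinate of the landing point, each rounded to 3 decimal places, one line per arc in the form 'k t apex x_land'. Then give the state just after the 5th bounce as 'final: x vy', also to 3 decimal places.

1 3.177 16.567 16.585
2 1.784 3.978 25.897
3 0.874 0.955 30.460
4 0.428 0.229 32.696
5 0.210 0.055 33.791
final: 33.791 0.514

Arc 1: start y=7.360, vy=13.570 → t=3.177, apex=16.567, x_land=16.585, impact vy=-18.203
  bounce: vy ← 0.49·18.203 = 8.919
Arc 2: start y=0.000, vy=8.919 → t=1.784, apex=3.978, x_land=25.897, impact vy=-8.919
  bounce: vy ← 0.49·8.919 = 4.371
Arc 3: start y=0.000, vy=4.371 → t=0.874, apex=0.955, x_land=30.460, impact vy=-4.371
  bounce: vy ← 0.49·4.371 = 2.142
Arc 4: start y=0.000, vy=2.142 → t=0.428, apex=0.229, x_land=32.696, impact vy=-2.142
  bounce: vy ← 0.49·2.142 = 1.049
Arc 5: start y=0.000, vy=1.049 → t=0.210, apex=0.055, x_land=33.791, impact vy=-1.049
  bounce: vy ← 0.49·1.049 = 0.514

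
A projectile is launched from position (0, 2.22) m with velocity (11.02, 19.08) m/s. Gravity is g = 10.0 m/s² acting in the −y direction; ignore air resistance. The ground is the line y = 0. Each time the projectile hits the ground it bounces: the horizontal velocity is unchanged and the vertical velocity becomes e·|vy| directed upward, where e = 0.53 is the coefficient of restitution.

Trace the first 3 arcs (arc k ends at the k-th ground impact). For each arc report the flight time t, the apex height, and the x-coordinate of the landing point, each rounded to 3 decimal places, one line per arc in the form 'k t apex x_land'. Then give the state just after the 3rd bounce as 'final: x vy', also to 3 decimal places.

Arc 1: start y=2.220, vy=19.080 → t=3.929, apex=20.422, x_land=43.298, impact vy=-20.210
  bounce: vy ← 0.53·20.210 = 10.711
Arc 2: start y=0.000, vy=10.711 → t=2.142, apex=5.737, x_land=66.905, impact vy=-10.711
  bounce: vy ← 0.53·10.711 = 5.677
Arc 3: start y=0.000, vy=5.677 → t=1.135, apex=1.611, x_land=79.418, impact vy=-5.677
  bounce: vy ← 0.53·5.677 = 3.009

1 3.929 20.422 43.298
2 2.142 5.737 66.905
3 1.135 1.611 79.418
final: 79.418 3.009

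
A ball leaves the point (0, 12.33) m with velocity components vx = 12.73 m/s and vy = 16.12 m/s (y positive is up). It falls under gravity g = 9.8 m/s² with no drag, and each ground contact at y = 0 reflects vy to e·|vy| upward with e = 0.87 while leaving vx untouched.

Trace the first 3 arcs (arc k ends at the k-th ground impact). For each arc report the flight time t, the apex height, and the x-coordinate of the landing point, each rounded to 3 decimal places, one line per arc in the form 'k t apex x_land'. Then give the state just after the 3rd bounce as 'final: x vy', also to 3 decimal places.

1 3.930 25.588 50.030
2 3.976 19.367 100.647
3 3.459 14.659 144.684
final: 144.684 14.747

Arc 1: start y=12.330, vy=16.120 → t=3.930, apex=25.588, x_land=50.030, impact vy=-22.395
  bounce: vy ← 0.87·22.395 = 19.483
Arc 2: start y=0.000, vy=19.483 → t=3.976, apex=19.367, x_land=100.647, impact vy=-19.483
  bounce: vy ← 0.87·19.483 = 16.951
Arc 3: start y=0.000, vy=16.951 → t=3.459, apex=14.659, x_land=144.684, impact vy=-16.951
  bounce: vy ← 0.87·16.951 = 14.747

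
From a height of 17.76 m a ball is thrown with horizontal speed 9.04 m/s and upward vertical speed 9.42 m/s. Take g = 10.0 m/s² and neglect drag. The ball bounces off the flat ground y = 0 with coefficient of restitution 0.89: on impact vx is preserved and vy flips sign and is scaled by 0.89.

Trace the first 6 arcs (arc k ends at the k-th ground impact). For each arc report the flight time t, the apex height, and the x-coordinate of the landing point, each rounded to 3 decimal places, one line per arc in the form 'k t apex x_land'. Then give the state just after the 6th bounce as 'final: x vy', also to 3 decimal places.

Arc 1: start y=17.760, vy=9.420 → t=3.049, apex=22.197, x_land=27.563, impact vy=-21.070
  bounce: vy ← 0.89·21.070 = 18.752
Arc 2: start y=0.000, vy=18.752 → t=3.750, apex=17.582, x_land=61.467, impact vy=-18.752
  bounce: vy ← 0.89·18.752 = 16.689
Arc 3: start y=0.000, vy=16.689 → t=3.338, apex=13.927, x_land=91.641, impact vy=-16.689
  bounce: vy ← 0.89·16.689 = 14.854
Arc 4: start y=0.000, vy=14.854 → t=2.971, apex=11.031, x_land=118.496, impact vy=-14.854
  bounce: vy ← 0.89·14.854 = 13.220
Arc 5: start y=0.000, vy=13.220 → t=2.644, apex=8.738, x_land=142.397, impact vy=-13.220
  bounce: vy ← 0.89·13.220 = 11.766
Arc 6: start y=0.000, vy=11.766 → t=2.353, apex=6.921, x_land=163.669, impact vy=-11.766
  bounce: vy ← 0.89·11.766 = 10.471

1 3.049 22.197 27.563
2 3.750 17.582 61.467
3 3.338 13.927 91.641
4 2.971 11.031 118.496
5 2.644 8.738 142.397
6 2.353 6.921 163.669
final: 163.669 10.471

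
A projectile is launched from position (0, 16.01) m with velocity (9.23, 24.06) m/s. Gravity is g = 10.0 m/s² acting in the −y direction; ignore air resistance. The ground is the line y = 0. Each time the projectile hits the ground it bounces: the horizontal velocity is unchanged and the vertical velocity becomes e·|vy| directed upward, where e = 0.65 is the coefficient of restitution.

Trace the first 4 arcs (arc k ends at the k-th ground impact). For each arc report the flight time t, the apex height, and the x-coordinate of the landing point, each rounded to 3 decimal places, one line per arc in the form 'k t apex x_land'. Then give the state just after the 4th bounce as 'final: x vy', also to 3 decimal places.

1 5.404 44.954 49.883
2 3.898 18.993 85.862
3 2.534 8.025 109.248
4 1.647 3.390 124.449
final: 124.449 5.352

Arc 1: start y=16.010, vy=24.060 → t=5.404, apex=44.954, x_land=49.883, impact vy=-29.985
  bounce: vy ← 0.65·29.985 = 19.490
Arc 2: start y=0.000, vy=19.490 → t=3.898, apex=18.993, x_land=85.862, impact vy=-19.490
  bounce: vy ← 0.65·19.490 = 12.669
Arc 3: start y=0.000, vy=12.669 → t=2.534, apex=8.025, x_land=109.248, impact vy=-12.669
  bounce: vy ← 0.65·12.669 = 8.235
Arc 4: start y=0.000, vy=8.235 → t=1.647, apex=3.390, x_land=124.449, impact vy=-8.235
  bounce: vy ← 0.65·8.235 = 5.352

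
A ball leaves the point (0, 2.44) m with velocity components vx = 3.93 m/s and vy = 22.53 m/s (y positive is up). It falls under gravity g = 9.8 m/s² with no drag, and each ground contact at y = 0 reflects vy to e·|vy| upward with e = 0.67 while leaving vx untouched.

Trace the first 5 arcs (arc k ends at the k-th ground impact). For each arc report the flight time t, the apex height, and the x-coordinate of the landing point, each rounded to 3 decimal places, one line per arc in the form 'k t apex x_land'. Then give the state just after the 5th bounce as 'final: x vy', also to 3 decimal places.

1 4.704 28.338 18.486
2 3.222 12.721 31.150
3 2.159 5.710 39.636
4 1.447 2.563 45.321
5 0.969 1.151 49.130
final: 49.130 3.182

Arc 1: start y=2.440, vy=22.530 → t=4.704, apex=28.338, x_land=18.486, impact vy=-23.567
  bounce: vy ← 0.67·23.567 = 15.790
Arc 2: start y=0.000, vy=15.790 → t=3.222, apex=12.721, x_land=31.150, impact vy=-15.790
  bounce: vy ← 0.67·15.790 = 10.579
Arc 3: start y=0.000, vy=10.579 → t=2.159, apex=5.710, x_land=39.636, impact vy=-10.579
  bounce: vy ← 0.67·10.579 = 7.088
Arc 4: start y=0.000, vy=7.088 → t=1.447, apex=2.563, x_land=45.321, impact vy=-7.088
  bounce: vy ← 0.67·7.088 = 4.749
Arc 5: start y=0.000, vy=4.749 → t=0.969, apex=1.151, x_land=49.130, impact vy=-4.749
  bounce: vy ← 0.67·4.749 = 3.182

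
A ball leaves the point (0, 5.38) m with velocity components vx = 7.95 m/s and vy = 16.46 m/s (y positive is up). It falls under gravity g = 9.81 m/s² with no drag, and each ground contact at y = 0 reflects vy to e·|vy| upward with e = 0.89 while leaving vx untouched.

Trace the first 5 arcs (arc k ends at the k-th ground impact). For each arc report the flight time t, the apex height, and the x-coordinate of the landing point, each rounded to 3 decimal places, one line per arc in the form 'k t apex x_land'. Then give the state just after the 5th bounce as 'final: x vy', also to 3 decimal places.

1 3.656 19.189 29.064
2 3.521 15.200 57.053
3 3.133 12.040 81.963
4 2.789 9.537 104.134
5 2.482 7.554 123.865
final: 123.865 10.835

Arc 1: start y=5.380, vy=16.460 → t=3.656, apex=19.189, x_land=29.064, impact vy=-19.403
  bounce: vy ← 0.89·19.403 = 17.269
Arc 2: start y=0.000, vy=17.269 → t=3.521, apex=15.200, x_land=57.053, impact vy=-17.269
  bounce: vy ← 0.89·17.269 = 15.369
Arc 3: start y=0.000, vy=15.369 → t=3.133, apex=12.040, x_land=81.963, impact vy=-15.369
  bounce: vy ← 0.89·15.369 = 13.679
Arc 4: start y=0.000, vy=13.679 → t=2.789, apex=9.537, x_land=104.134, impact vy=-13.679
  bounce: vy ← 0.89·13.679 = 12.174
Arc 5: start y=0.000, vy=12.174 → t=2.482, apex=7.554, x_land=123.865, impact vy=-12.174
  bounce: vy ← 0.89·12.174 = 10.835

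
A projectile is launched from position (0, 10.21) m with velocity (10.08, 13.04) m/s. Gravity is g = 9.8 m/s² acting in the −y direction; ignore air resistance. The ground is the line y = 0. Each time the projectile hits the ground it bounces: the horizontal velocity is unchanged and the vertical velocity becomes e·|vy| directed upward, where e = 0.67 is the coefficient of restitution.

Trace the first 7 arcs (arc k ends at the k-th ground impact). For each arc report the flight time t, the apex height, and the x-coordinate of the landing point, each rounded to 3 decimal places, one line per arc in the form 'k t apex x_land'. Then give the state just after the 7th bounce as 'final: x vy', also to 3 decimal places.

1 3.294 18.886 33.202
2 2.631 8.478 59.719
3 1.763 3.806 77.486
4 1.181 1.708 89.390
5 0.791 0.767 97.365
6 0.530 0.344 102.709
7 0.355 0.155 106.289
final: 106.289 1.166

Arc 1: start y=10.210, vy=13.040 → t=3.294, apex=18.886, x_land=33.202, impact vy=-19.239
  bounce: vy ← 0.67·19.239 = 12.890
Arc 2: start y=0.000, vy=12.890 → t=2.631, apex=8.478, x_land=59.719, impact vy=-12.890
  bounce: vy ← 0.67·12.890 = 8.637
Arc 3: start y=0.000, vy=8.637 → t=1.763, apex=3.806, x_land=77.486, impact vy=-8.637
  bounce: vy ← 0.67·8.637 = 5.787
Arc 4: start y=0.000, vy=5.787 → t=1.181, apex=1.708, x_land=89.390, impact vy=-5.787
  bounce: vy ← 0.67·5.787 = 3.877
Arc 5: start y=0.000, vy=3.877 → t=0.791, apex=0.767, x_land=97.365, impact vy=-3.877
  bounce: vy ← 0.67·3.877 = 2.598
Arc 6: start y=0.000, vy=2.598 → t=0.530, apex=0.344, x_land=102.709, impact vy=-2.598
  bounce: vy ← 0.67·2.598 = 1.740
Arc 7: start y=0.000, vy=1.740 → t=0.355, apex=0.155, x_land=106.289, impact vy=-1.740
  bounce: vy ← 0.67·1.740 = 1.166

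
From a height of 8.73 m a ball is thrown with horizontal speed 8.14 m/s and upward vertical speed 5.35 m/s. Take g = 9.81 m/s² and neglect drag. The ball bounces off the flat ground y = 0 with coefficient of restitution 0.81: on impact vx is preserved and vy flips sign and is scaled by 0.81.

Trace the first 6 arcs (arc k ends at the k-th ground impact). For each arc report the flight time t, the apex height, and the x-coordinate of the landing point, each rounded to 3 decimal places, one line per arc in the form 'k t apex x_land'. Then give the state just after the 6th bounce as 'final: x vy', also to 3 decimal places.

Arc 1: start y=8.730, vy=5.350 → t=1.987, apex=10.189, x_land=16.171, impact vy=-14.139
  bounce: vy ← 0.81·14.139 = 11.452
Arc 2: start y=0.000, vy=11.452 → t=2.335, apex=6.685, x_land=35.177, impact vy=-11.452
  bounce: vy ← 0.81·11.452 = 9.276
Arc 3: start y=0.000, vy=9.276 → t=1.891, apex=4.386, x_land=50.571, impact vy=-9.276
  bounce: vy ← 0.81·9.276 = 7.514
Arc 4: start y=0.000, vy=7.514 → t=1.532, apex=2.878, x_land=63.041, impact vy=-7.514
  bounce: vy ← 0.81·7.514 = 6.086
Arc 5: start y=0.000, vy=6.086 → t=1.241, apex=1.888, x_land=73.141, impact vy=-6.086
  bounce: vy ← 0.81·6.086 = 4.930
Arc 6: start y=0.000, vy=4.930 → t=1.005, apex=1.239, x_land=81.323, impact vy=-4.930
  bounce: vy ← 0.81·4.930 = 3.993

1 1.987 10.189 16.171
2 2.335 6.685 35.177
3 1.891 4.386 50.571
4 1.532 2.878 63.041
5 1.241 1.888 73.141
6 1.005 1.239 81.323
final: 81.323 3.993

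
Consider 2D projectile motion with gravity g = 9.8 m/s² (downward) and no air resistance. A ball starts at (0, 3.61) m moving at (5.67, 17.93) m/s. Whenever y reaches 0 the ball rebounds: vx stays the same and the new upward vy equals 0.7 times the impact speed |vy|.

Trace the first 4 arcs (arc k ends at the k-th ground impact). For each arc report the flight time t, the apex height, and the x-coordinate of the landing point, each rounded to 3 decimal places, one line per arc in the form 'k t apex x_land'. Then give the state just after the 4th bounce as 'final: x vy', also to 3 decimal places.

1 3.851 20.012 21.832
2 2.829 9.806 37.875
3 1.981 4.805 49.104
4 1.386 2.354 56.965
final: 56.965 4.755

Arc 1: start y=3.610, vy=17.930 → t=3.851, apex=20.012, x_land=21.832, impact vy=-19.805
  bounce: vy ← 0.7·19.805 = 13.864
Arc 2: start y=0.000, vy=13.864 → t=2.829, apex=9.806, x_land=37.875, impact vy=-13.864
  bounce: vy ← 0.7·13.864 = 9.704
Arc 3: start y=0.000, vy=9.704 → t=1.981, apex=4.805, x_land=49.104, impact vy=-9.704
  bounce: vy ← 0.7·9.704 = 6.793
Arc 4: start y=0.000, vy=6.793 → t=1.386, apex=2.354, x_land=56.965, impact vy=-6.793
  bounce: vy ← 0.7·6.793 = 4.755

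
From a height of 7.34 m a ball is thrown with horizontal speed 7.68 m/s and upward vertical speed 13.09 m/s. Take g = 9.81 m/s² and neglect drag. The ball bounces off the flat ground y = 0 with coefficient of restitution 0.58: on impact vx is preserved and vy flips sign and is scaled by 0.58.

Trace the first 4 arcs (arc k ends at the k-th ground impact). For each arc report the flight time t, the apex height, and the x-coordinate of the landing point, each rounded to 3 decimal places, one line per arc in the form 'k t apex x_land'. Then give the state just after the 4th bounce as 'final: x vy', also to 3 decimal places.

1 3.145 16.073 24.150
2 2.100 5.407 40.277
3 1.218 1.819 49.631
4 0.706 0.612 55.056
final: 55.056 2.010

Arc 1: start y=7.340, vy=13.090 → t=3.145, apex=16.073, x_land=24.150, impact vy=-17.758
  bounce: vy ← 0.58·17.758 = 10.300
Arc 2: start y=0.000, vy=10.300 → t=2.100, apex=5.407, x_land=40.277, impact vy=-10.300
  bounce: vy ← 0.58·10.300 = 5.974
Arc 3: start y=0.000, vy=5.974 → t=1.218, apex=1.819, x_land=49.631, impact vy=-5.974
  bounce: vy ← 0.58·5.974 = 3.465
Arc 4: start y=0.000, vy=3.465 → t=0.706, apex=0.612, x_land=55.056, impact vy=-3.465
  bounce: vy ← 0.58·3.465 = 2.010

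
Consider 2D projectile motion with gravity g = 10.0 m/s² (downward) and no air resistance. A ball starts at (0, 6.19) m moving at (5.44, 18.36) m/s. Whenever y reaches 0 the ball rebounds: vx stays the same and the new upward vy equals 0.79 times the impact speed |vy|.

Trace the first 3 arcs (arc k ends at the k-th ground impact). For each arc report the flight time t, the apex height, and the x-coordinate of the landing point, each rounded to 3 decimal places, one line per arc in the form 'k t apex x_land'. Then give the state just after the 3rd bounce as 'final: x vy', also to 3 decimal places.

Arc 1: start y=6.190, vy=18.360 → t=3.983, apex=23.044, x_land=21.667, impact vy=-21.468
  bounce: vy ← 0.79·21.468 = 16.960
Arc 2: start y=0.000, vy=16.960 → t=3.392, apex=14.382, x_land=40.119, impact vy=-16.960
  bounce: vy ← 0.79·16.960 = 13.398
Arc 3: start y=0.000, vy=13.398 → t=2.680, apex=8.976, x_land=54.697, impact vy=-13.398
  bounce: vy ← 0.79·13.398 = 10.585

1 3.983 23.044 21.667
2 3.392 14.382 40.119
3 2.680 8.976 54.697
final: 54.697 10.585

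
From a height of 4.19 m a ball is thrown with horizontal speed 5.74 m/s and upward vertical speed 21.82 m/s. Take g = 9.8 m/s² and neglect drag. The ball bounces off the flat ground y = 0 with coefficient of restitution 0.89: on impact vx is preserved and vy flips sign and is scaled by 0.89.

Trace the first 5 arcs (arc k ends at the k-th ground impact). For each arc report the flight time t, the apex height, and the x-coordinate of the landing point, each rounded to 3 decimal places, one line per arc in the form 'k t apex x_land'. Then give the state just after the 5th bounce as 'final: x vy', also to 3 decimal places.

1 4.637 28.481 26.619
2 4.291 22.560 51.252
3 3.819 17.870 73.175
4 3.399 14.155 92.687
5 3.025 11.212 110.052
final: 110.052 13.193

Arc 1: start y=4.190, vy=21.820 → t=4.637, apex=28.481, x_land=26.619, impact vy=-23.627
  bounce: vy ← 0.89·23.627 = 21.028
Arc 2: start y=0.000, vy=21.028 → t=4.291, apex=22.560, x_land=51.252, impact vy=-21.028
  bounce: vy ← 0.89·21.028 = 18.715
Arc 3: start y=0.000, vy=18.715 → t=3.819, apex=17.870, x_land=73.175, impact vy=-18.715
  bounce: vy ← 0.89·18.715 = 16.656
Arc 4: start y=0.000, vy=16.656 → t=3.399, apex=14.155, x_land=92.687, impact vy=-16.656
  bounce: vy ← 0.89·16.656 = 14.824
Arc 5: start y=0.000, vy=14.824 → t=3.025, apex=11.212, x_land=110.052, impact vy=-14.824
  bounce: vy ← 0.89·14.824 = 13.193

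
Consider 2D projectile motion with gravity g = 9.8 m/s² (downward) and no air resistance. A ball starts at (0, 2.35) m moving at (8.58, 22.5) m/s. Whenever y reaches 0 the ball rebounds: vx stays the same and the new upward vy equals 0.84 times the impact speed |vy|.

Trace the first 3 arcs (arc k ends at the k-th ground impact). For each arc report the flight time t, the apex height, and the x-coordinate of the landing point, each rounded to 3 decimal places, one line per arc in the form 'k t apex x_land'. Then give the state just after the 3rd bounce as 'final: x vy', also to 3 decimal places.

1 4.694 28.179 40.275
2 4.029 19.883 74.842
3 3.384 14.030 103.878
final: 103.878 13.929

Arc 1: start y=2.350, vy=22.500 → t=4.694, apex=28.179, x_land=40.275, impact vy=-23.501
  bounce: vy ← 0.84·23.501 = 19.741
Arc 2: start y=0.000, vy=19.741 → t=4.029, apex=19.883, x_land=74.842, impact vy=-19.741
  bounce: vy ← 0.84·19.741 = 16.583
Arc 3: start y=0.000, vy=16.583 → t=3.384, apex=14.030, x_land=103.878, impact vy=-16.583
  bounce: vy ← 0.84·16.583 = 13.929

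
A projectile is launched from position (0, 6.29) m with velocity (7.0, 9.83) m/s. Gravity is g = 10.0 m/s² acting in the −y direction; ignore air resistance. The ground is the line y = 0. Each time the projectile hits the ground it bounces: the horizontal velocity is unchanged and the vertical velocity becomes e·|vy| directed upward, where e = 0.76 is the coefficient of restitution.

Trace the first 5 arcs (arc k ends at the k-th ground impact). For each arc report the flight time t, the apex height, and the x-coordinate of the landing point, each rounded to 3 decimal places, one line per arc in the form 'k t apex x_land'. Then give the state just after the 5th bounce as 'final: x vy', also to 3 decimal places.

1 2.474 11.121 17.321
2 2.267 6.424 33.189
3 1.723 3.710 45.249
4 1.309 2.143 54.415
5 0.995 1.238 61.381
final: 61.381 3.781

Arc 1: start y=6.290, vy=9.830 → t=2.474, apex=11.121, x_land=17.321, impact vy=-14.914
  bounce: vy ← 0.76·14.914 = 11.335
Arc 2: start y=0.000, vy=11.335 → t=2.267, apex=6.424, x_land=33.189, impact vy=-11.335
  bounce: vy ← 0.76·11.335 = 8.614
Arc 3: start y=0.000, vy=8.614 → t=1.723, apex=3.710, x_land=45.249, impact vy=-8.614
  bounce: vy ← 0.76·8.614 = 6.547
Arc 4: start y=0.000, vy=6.547 → t=1.309, apex=2.143, x_land=54.415, impact vy=-6.547
  bounce: vy ← 0.76·6.547 = 4.976
Arc 5: start y=0.000, vy=4.976 → t=0.995, apex=1.238, x_land=61.381, impact vy=-4.976
  bounce: vy ← 0.76·4.976 = 3.781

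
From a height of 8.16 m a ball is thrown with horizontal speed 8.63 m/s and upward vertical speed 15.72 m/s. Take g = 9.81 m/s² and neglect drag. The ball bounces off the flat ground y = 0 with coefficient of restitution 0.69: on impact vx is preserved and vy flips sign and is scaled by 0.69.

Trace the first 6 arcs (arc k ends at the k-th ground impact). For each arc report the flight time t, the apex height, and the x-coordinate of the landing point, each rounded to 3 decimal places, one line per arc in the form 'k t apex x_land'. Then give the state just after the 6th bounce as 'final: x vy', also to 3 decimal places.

1 3.659 20.755 31.581
2 2.839 9.882 56.080
3 1.959 4.705 72.983
4 1.352 2.240 84.647
5 0.933 1.066 92.695
6 0.643 0.508 98.248
final: 98.248 2.178

Arc 1: start y=8.160, vy=15.720 → t=3.659, apex=20.755, x_land=31.581, impact vy=-20.180
  bounce: vy ← 0.69·20.180 = 13.924
Arc 2: start y=0.000, vy=13.924 → t=2.839, apex=9.882, x_land=56.080, impact vy=-13.924
  bounce: vy ← 0.69·13.924 = 9.608
Arc 3: start y=0.000, vy=9.608 → t=1.959, apex=4.705, x_land=72.983, impact vy=-9.608
  bounce: vy ← 0.69·9.608 = 6.629
Arc 4: start y=0.000, vy=6.629 → t=1.352, apex=2.240, x_land=84.647, impact vy=-6.629
  bounce: vy ← 0.69·6.629 = 4.574
Arc 5: start y=0.000, vy=4.574 → t=0.933, apex=1.066, x_land=92.695, impact vy=-4.574
  bounce: vy ← 0.69·4.574 = 3.156
Arc 6: start y=0.000, vy=3.156 → t=0.643, apex=0.508, x_land=98.248, impact vy=-3.156
  bounce: vy ← 0.69·3.156 = 2.178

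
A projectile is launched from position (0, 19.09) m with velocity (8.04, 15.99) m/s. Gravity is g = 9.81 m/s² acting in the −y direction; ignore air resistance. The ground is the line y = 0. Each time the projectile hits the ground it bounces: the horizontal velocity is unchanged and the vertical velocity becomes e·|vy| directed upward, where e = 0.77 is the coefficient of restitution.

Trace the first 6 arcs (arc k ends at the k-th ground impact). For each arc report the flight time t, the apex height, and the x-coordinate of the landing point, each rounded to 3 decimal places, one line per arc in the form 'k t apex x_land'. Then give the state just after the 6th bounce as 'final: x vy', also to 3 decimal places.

Arc 1: start y=19.090, vy=15.990 → t=4.189, apex=32.122, x_land=33.680, impact vy=-25.104
  bounce: vy ← 0.77·25.104 = 19.330
Arc 2: start y=0.000, vy=19.330 → t=3.941, apex=19.045, x_land=65.365, impact vy=-19.330
  bounce: vy ← 0.77·19.330 = 14.884
Arc 3: start y=0.000, vy=14.884 → t=3.035, apex=11.292, x_land=89.762, impact vy=-14.884
  bounce: vy ← 0.77·14.884 = 11.461
Arc 4: start y=0.000, vy=11.461 → t=2.337, apex=6.695, x_land=108.549, impact vy=-11.461
  bounce: vy ← 0.77·11.461 = 8.825
Arc 5: start y=0.000, vy=8.825 → t=1.799, apex=3.969, x_land=123.014, impact vy=-8.825
  bounce: vy ← 0.77·8.825 = 6.795
Arc 6: start y=0.000, vy=6.795 → t=1.385, apex=2.353, x_land=134.152, impact vy=-6.795
  bounce: vy ← 0.77·6.795 = 5.232

1 4.189 32.122 33.680
2 3.941 19.045 65.365
3 3.035 11.292 89.762
4 2.337 6.695 108.549
5 1.799 3.969 123.014
6 1.385 2.353 134.152
final: 134.152 5.232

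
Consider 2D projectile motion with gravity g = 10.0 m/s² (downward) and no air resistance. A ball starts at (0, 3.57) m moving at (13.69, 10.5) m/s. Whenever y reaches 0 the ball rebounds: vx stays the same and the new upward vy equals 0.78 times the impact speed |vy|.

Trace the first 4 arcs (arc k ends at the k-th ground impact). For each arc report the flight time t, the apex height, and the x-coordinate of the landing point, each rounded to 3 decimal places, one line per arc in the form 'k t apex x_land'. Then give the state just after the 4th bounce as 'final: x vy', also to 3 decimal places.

1 2.398 9.082 32.826
2 2.103 5.526 61.609
3 1.640 3.362 84.060
4 1.279 2.045 101.572
final: 101.572 4.989

Arc 1: start y=3.570, vy=10.500 → t=2.398, apex=9.082, x_land=32.826, impact vy=-13.478
  bounce: vy ← 0.78·13.478 = 10.513
Arc 2: start y=0.000, vy=10.513 → t=2.103, apex=5.526, x_land=61.609, impact vy=-10.513
  bounce: vy ← 0.78·10.513 = 8.200
Arc 3: start y=0.000, vy=8.200 → t=1.640, apex=3.362, x_land=84.060, impact vy=-8.200
  bounce: vy ← 0.78·8.200 = 6.396
Arc 4: start y=0.000, vy=6.396 → t=1.279, apex=2.045, x_land=101.572, impact vy=-6.396
  bounce: vy ← 0.78·6.396 = 4.989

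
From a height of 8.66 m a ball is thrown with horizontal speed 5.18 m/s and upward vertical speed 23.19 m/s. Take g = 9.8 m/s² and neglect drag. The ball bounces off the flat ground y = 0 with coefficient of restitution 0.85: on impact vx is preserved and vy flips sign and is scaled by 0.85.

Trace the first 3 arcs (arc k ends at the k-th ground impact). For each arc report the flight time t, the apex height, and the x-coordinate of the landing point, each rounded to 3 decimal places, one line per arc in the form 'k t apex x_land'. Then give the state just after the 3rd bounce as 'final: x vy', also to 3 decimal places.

1 5.081 36.098 26.317
2 4.614 26.080 50.218
3 3.922 18.843 70.534
final: 70.534 16.335

Arc 1: start y=8.660, vy=23.190 → t=5.081, apex=36.098, x_land=26.317, impact vy=-26.599
  bounce: vy ← 0.85·26.599 = 22.609
Arc 2: start y=0.000, vy=22.609 → t=4.614, apex=26.080, x_land=50.218, impact vy=-22.609
  bounce: vy ← 0.85·22.609 = 19.218
Arc 3: start y=0.000, vy=19.218 → t=3.922, apex=18.843, x_land=70.534, impact vy=-19.218
  bounce: vy ← 0.85·19.218 = 16.335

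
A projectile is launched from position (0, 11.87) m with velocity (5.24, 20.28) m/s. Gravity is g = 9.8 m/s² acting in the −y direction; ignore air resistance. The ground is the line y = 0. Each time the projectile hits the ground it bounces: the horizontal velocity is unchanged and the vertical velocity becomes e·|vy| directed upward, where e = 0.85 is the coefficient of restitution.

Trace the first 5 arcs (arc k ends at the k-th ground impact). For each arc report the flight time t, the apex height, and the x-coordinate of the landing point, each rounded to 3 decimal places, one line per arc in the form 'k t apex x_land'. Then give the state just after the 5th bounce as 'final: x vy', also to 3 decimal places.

1 4.659 32.854 24.412
2 4.402 23.737 47.478
3 3.742 17.150 67.084
4 3.180 12.391 83.749
5 2.703 8.952 97.915
final: 97.915 11.259

Arc 1: start y=11.870, vy=20.280 → t=4.659, apex=32.854, x_land=24.412, impact vy=-25.376
  bounce: vy ← 0.85·25.376 = 21.569
Arc 2: start y=0.000, vy=21.569 → t=4.402, apex=23.737, x_land=47.478, impact vy=-21.569
  bounce: vy ← 0.85·21.569 = 18.334
Arc 3: start y=0.000, vy=18.334 → t=3.742, apex=17.150, x_land=67.084, impact vy=-18.334
  bounce: vy ← 0.85·18.334 = 15.584
Arc 4: start y=0.000, vy=15.584 → t=3.180, apex=12.391, x_land=83.749, impact vy=-15.584
  bounce: vy ← 0.85·15.584 = 13.246
Arc 5: start y=0.000, vy=13.246 → t=2.703, apex=8.952, x_land=97.915, impact vy=-13.246
  bounce: vy ← 0.85·13.246 = 11.259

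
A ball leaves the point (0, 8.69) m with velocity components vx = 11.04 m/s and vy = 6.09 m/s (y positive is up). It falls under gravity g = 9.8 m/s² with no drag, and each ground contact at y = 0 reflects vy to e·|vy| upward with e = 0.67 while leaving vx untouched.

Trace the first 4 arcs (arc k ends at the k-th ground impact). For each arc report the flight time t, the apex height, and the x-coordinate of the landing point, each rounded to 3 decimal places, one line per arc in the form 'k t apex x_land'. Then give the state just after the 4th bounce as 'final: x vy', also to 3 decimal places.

Arc 1: start y=8.690, vy=6.090 → t=2.091, apex=10.582, x_land=23.085, impact vy=-14.402
  bounce: vy ← 0.67·14.402 = 9.649
Arc 2: start y=0.000, vy=9.649 → t=1.969, apex=4.750, x_land=44.825, impact vy=-9.649
  bounce: vy ← 0.67·9.649 = 6.465
Arc 3: start y=0.000, vy=6.465 → t=1.319, apex=2.132, x_land=59.391, impact vy=-6.465
  bounce: vy ← 0.67·6.465 = 4.332
Arc 4: start y=0.000, vy=4.332 → t=0.884, apex=0.957, x_land=69.150, impact vy=-4.332
  bounce: vy ← 0.67·4.332 = 2.902

1 2.091 10.582 23.085
2 1.969 4.750 44.825
3 1.319 2.132 59.391
4 0.884 0.957 69.150
final: 69.150 2.902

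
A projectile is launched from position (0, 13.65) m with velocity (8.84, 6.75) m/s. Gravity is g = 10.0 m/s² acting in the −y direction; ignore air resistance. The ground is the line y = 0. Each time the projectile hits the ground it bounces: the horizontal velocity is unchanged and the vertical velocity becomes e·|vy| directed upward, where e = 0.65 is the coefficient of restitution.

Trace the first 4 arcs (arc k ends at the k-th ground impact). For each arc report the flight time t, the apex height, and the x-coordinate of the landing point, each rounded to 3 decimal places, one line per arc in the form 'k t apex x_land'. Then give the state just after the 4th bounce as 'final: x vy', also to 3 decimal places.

1 2.460 15.928 21.745
2 2.320 6.730 42.256
3 1.508 2.843 55.589
4 0.980 1.201 64.255
final: 64.255 3.186

Arc 1: start y=13.650, vy=6.750 → t=2.460, apex=15.928, x_land=21.745, impact vy=-17.848
  bounce: vy ← 0.65·17.848 = 11.601
Arc 2: start y=0.000, vy=11.601 → t=2.320, apex=6.730, x_land=42.256, impact vy=-11.601
  bounce: vy ← 0.65·11.601 = 7.541
Arc 3: start y=0.000, vy=7.541 → t=1.508, apex=2.843, x_land=55.589, impact vy=-7.541
  bounce: vy ← 0.65·7.541 = 4.902
Arc 4: start y=0.000, vy=4.902 → t=0.980, apex=1.201, x_land=64.255, impact vy=-4.902
  bounce: vy ← 0.65·4.902 = 3.186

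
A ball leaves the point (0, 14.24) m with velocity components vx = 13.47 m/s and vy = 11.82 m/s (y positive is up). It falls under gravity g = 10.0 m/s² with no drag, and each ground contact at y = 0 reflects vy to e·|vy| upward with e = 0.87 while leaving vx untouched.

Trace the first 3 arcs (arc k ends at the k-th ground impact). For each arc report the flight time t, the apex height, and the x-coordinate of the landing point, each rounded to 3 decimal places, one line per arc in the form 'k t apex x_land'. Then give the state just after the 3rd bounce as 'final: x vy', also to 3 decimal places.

Arc 1: start y=14.240, vy=11.820 → t=3.242, apex=21.226, x_land=43.675, impact vy=-20.604
  bounce: vy ← 0.87·20.604 = 17.925
Arc 2: start y=0.000, vy=17.925 → t=3.585, apex=16.066, x_land=91.965, impact vy=-17.925
  bounce: vy ← 0.87·17.925 = 15.595
Arc 3: start y=0.000, vy=15.595 → t=3.119, apex=12.160, x_land=133.978, impact vy=-15.595
  bounce: vy ← 0.87·15.595 = 13.568

1 3.242 21.226 43.675
2 3.585 16.066 91.965
3 3.119 12.160 133.978
final: 133.978 13.568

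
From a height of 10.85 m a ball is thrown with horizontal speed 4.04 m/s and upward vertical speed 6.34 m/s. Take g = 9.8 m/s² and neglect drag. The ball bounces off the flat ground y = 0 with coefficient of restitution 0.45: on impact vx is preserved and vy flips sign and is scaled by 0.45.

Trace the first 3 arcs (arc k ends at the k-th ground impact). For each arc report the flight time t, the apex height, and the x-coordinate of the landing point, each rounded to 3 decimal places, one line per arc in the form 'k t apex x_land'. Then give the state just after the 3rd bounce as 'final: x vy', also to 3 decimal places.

1 2.270 12.901 9.169
2 1.460 2.612 15.069
3 0.657 0.529 17.724
final: 17.724 1.449

Arc 1: start y=10.850, vy=6.340 → t=2.270, apex=12.901, x_land=9.169, impact vy=-15.901
  bounce: vy ← 0.45·15.901 = 7.156
Arc 2: start y=0.000, vy=7.156 → t=1.460, apex=2.612, x_land=15.069, impact vy=-7.156
  bounce: vy ← 0.45·7.156 = 3.220
Arc 3: start y=0.000, vy=3.220 → t=0.657, apex=0.529, x_land=17.724, impact vy=-3.220
  bounce: vy ← 0.45·3.220 = 1.449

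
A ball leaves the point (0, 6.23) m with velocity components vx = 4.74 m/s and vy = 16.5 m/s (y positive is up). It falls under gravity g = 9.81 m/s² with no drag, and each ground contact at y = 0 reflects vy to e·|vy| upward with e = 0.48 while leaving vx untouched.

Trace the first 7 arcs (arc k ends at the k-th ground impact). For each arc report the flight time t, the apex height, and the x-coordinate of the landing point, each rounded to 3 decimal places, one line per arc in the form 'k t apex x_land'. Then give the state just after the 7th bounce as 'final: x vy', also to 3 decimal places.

1 3.707 20.106 17.569
2 1.944 4.632 26.782
3 0.933 1.067 31.204
4 0.448 0.246 33.327
5 0.215 0.057 34.346
6 0.103 0.013 34.835
7 0.050 0.003 35.070
final: 35.070 0.117

Arc 1: start y=6.230, vy=16.500 → t=3.707, apex=20.106, x_land=17.569, impact vy=-19.862
  bounce: vy ← 0.48·19.862 = 9.534
Arc 2: start y=0.000, vy=9.534 → t=1.944, apex=4.632, x_land=26.782, impact vy=-9.534
  bounce: vy ← 0.48·9.534 = 4.576
Arc 3: start y=0.000, vy=4.576 → t=0.933, apex=1.067, x_land=31.204, impact vy=-4.576
  bounce: vy ← 0.48·4.576 = 2.197
Arc 4: start y=0.000, vy=2.197 → t=0.448, apex=0.246, x_land=33.327, impact vy=-2.197
  bounce: vy ← 0.48·2.197 = 1.054
Arc 5: start y=0.000, vy=1.054 → t=0.215, apex=0.057, x_land=34.346, impact vy=-1.054
  bounce: vy ← 0.48·1.054 = 0.506
Arc 6: start y=0.000, vy=0.506 → t=0.103, apex=0.013, x_land=34.835, impact vy=-0.506
  bounce: vy ← 0.48·0.506 = 0.243
Arc 7: start y=0.000, vy=0.243 → t=0.050, apex=0.003, x_land=35.070, impact vy=-0.243
  bounce: vy ← 0.48·0.243 = 0.117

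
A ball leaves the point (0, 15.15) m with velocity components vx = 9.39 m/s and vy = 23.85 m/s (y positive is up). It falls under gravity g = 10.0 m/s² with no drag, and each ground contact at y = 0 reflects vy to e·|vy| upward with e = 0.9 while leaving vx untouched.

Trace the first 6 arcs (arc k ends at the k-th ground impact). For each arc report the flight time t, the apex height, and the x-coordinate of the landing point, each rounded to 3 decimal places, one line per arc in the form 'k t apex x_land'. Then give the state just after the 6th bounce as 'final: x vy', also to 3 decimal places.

Arc 1: start y=15.150, vy=23.850 → t=5.338, apex=43.591, x_land=50.121, impact vy=-29.527
  bounce: vy ← 0.9·29.527 = 26.574
Arc 2: start y=0.000, vy=26.574 → t=5.315, apex=35.309, x_land=100.027, impact vy=-26.574
  bounce: vy ← 0.9·26.574 = 23.917
Arc 3: start y=0.000, vy=23.917 → t=4.783, apex=28.600, x_land=144.942, impact vy=-23.917
  bounce: vy ← 0.9·23.917 = 21.525
Arc 4: start y=0.000, vy=21.525 → t=4.305, apex=23.166, x_land=185.366, impact vy=-21.525
  bounce: vy ← 0.9·21.525 = 19.372
Arc 5: start y=0.000, vy=19.372 → t=3.874, apex=18.765, x_land=221.747, impact vy=-19.372
  bounce: vy ← 0.9·19.372 = 17.435
Arc 6: start y=0.000, vy=17.435 → t=3.487, apex=15.199, x_land=254.490, impact vy=-17.435
  bounce: vy ← 0.9·17.435 = 15.692

1 5.338 43.591 50.121
2 5.315 35.309 100.027
3 4.783 28.600 144.942
4 4.305 23.166 185.366
5 3.874 18.765 221.747
6 3.487 15.199 254.490
final: 254.490 15.692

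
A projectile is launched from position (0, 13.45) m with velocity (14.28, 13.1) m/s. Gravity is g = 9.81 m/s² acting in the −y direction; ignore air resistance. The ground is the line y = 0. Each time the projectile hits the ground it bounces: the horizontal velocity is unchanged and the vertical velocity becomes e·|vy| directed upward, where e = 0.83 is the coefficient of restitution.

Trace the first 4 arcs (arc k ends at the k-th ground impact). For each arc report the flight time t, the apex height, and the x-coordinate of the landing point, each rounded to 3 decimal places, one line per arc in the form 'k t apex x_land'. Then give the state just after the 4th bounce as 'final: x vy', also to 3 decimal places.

1 3.463 22.197 49.447
2 3.531 15.291 99.873
3 2.931 10.534 141.728
4 2.433 7.257 176.467
final: 176.467 9.904

Arc 1: start y=13.450, vy=13.100 → t=3.463, apex=22.197, x_land=49.447, impact vy=-20.869
  bounce: vy ← 0.83·20.869 = 17.321
Arc 2: start y=0.000, vy=17.321 → t=3.531, apex=15.291, x_land=99.873, impact vy=-17.321
  bounce: vy ← 0.83·17.321 = 14.376
Arc 3: start y=0.000, vy=14.376 → t=2.931, apex=10.534, x_land=141.728, impact vy=-14.376
  bounce: vy ← 0.83·14.376 = 11.932
Arc 4: start y=0.000, vy=11.932 → t=2.433, apex=7.257, x_land=176.467, impact vy=-11.932
  bounce: vy ← 0.83·11.932 = 9.904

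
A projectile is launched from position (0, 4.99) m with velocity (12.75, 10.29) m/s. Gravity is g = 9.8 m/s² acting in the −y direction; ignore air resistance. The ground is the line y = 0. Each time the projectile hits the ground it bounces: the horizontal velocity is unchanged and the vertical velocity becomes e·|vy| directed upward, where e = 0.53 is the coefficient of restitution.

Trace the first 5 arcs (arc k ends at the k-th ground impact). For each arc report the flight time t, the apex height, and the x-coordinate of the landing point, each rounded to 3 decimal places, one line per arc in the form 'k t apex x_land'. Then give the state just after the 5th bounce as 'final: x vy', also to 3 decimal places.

Arc 1: start y=4.990, vy=10.290 → t=2.506, apex=10.392, x_land=31.956, impact vy=-14.272
  bounce: vy ← 0.53·14.272 = 7.564
Arc 2: start y=0.000, vy=7.564 → t=1.544, apex=2.919, x_land=51.638, impact vy=-7.564
  bounce: vy ← 0.53·7.564 = 4.009
Arc 3: start y=0.000, vy=4.009 → t=0.818, apex=0.820, x_land=62.069, impact vy=-4.009
  bounce: vy ← 0.53·4.009 = 2.125
Arc 4: start y=0.000, vy=2.125 → t=0.434, apex=0.230, x_land=67.598, impact vy=-2.125
  bounce: vy ← 0.53·2.125 = 1.126
Arc 5: start y=0.000, vy=1.126 → t=0.230, apex=0.065, x_land=70.528, impact vy=-1.126
  bounce: vy ← 0.53·1.126 = 0.597

1 2.506 10.392 31.956
2 1.544 2.919 51.638
3 0.818 0.820 62.069
4 0.434 0.230 67.598
5 0.230 0.065 70.528
final: 70.528 0.597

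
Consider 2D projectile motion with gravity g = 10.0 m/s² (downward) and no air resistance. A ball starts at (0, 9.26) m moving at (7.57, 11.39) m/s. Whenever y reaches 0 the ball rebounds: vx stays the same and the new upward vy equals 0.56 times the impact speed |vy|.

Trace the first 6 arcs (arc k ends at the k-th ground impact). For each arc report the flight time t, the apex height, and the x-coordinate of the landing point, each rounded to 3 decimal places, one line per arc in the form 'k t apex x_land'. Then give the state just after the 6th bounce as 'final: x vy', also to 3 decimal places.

Arc 1: start y=9.260, vy=11.390 → t=2.914, apex=15.747, x_land=22.056, impact vy=-17.746
  bounce: vy ← 0.56·17.746 = 9.938
Arc 2: start y=0.000, vy=9.938 → t=1.988, apex=4.938, x_land=37.102, impact vy=-9.938
  bounce: vy ← 0.56·9.938 = 5.565
Arc 3: start y=0.000, vy=5.565 → t=1.113, apex=1.549, x_land=45.528, impact vy=-5.565
  bounce: vy ← 0.56·5.565 = 3.117
Arc 4: start y=0.000, vy=3.117 → t=0.623, apex=0.486, x_land=50.246, impact vy=-3.117
  bounce: vy ← 0.56·3.117 = 1.745
Arc 5: start y=0.000, vy=1.745 → t=0.349, apex=0.152, x_land=52.889, impact vy=-1.745
  bounce: vy ← 0.56·1.745 = 0.977
Arc 6: start y=0.000, vy=0.977 → t=0.195, apex=0.048, x_land=54.368, impact vy=-0.977
  bounce: vy ← 0.56·0.977 = 0.547

1 2.914 15.747 22.056
2 1.988 4.938 37.102
3 1.113 1.549 45.528
4 0.623 0.486 50.246
5 0.349 0.152 52.889
6 0.195 0.048 54.368
final: 54.368 0.547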